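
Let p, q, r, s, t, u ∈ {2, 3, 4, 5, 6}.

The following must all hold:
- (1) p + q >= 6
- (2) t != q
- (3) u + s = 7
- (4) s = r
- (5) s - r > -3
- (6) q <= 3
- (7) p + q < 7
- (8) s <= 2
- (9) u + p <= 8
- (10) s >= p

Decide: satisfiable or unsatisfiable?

Unsatisfiable

From constraints 8 and 10: p ≤ s ≤ 2. From constraint 6: q ≤ 3. Hence p + q ≤ 5. But constraint 1 requires p + q ≥ 6, and 6 > 5. Contradiction.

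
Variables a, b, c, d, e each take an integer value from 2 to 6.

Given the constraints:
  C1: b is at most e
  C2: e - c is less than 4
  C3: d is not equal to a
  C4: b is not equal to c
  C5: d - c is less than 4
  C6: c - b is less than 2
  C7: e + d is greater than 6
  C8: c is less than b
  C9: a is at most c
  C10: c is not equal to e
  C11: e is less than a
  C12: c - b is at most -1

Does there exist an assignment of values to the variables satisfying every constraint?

Unsatisfiable

Constraints 1, 8, 9, and 11 give c < b, b ≤ e, e < a, a ≤ c. Chaining: c < b ≤ e < a ≤ c, which forces c < c — impossible.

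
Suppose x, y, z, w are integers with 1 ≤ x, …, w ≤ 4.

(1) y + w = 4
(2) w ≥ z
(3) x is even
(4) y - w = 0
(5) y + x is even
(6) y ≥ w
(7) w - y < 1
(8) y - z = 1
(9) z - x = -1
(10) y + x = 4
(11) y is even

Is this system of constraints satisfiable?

Take x = 2, y = 2, z = 1, w = 2. Then constraint 1: y + w = 4; constraint 4: y - w = 0, and every other listed constraint is also met.

Satisfiable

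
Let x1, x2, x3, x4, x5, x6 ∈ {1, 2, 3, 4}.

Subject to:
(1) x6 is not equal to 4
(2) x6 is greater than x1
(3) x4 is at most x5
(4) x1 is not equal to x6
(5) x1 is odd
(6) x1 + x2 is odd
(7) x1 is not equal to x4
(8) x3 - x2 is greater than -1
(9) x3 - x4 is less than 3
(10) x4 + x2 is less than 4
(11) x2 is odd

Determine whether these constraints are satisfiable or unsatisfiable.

Unsatisfiable

Constraint 5 makes x1 odd and constraint 11 makes x2 odd, so x1 + x2 must be even. Constraint 6 says x1 + x2 is odd — contradiction.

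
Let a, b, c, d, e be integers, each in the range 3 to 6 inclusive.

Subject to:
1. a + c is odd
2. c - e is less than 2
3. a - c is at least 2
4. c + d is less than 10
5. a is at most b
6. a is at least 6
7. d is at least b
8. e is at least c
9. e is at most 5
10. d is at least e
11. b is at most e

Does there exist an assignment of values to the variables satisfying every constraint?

Unsatisfiable

From constraints 5 and 6: b ≥ a and a ≥ 6, so b ≥ 6. From constraints 9 and 11: b ≤ e and e ≤ 5, so b ≤ 5. But 5 < 6, so no value of b works.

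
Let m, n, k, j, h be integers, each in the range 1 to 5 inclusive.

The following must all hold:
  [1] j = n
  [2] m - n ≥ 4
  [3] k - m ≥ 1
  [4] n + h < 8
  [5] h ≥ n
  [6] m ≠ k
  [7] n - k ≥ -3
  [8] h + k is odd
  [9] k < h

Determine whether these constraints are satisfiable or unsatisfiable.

Unsatisfiable

Constraints 2, 3, and 7 give n − k ≥ -3, k − m ≥ 1, m − n ≥ 4.
Adding all 3 inequalities: the left sides telescope to 0, and the right sides sum to (-3) + 1 + 4 = 2. So 0 ≥ 2, which is false.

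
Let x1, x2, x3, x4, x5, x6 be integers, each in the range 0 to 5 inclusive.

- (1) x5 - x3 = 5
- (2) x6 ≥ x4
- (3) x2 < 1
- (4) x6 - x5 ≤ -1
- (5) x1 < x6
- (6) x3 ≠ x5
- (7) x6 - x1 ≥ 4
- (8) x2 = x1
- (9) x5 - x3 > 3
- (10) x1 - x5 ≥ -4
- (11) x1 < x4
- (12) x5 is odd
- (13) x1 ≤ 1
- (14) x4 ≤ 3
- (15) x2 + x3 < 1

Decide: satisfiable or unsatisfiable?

Constraints 4, 7, and 10 give x1 − x5 ≥ -4, x5 − x6 ≥ 1, x6 − x1 ≥ 4.
Adding all 3 inequalities: the left sides telescope to 0, and the right sides sum to (-4) + 1 + 4 = 1. So 0 ≥ 1, which is false.

Unsatisfiable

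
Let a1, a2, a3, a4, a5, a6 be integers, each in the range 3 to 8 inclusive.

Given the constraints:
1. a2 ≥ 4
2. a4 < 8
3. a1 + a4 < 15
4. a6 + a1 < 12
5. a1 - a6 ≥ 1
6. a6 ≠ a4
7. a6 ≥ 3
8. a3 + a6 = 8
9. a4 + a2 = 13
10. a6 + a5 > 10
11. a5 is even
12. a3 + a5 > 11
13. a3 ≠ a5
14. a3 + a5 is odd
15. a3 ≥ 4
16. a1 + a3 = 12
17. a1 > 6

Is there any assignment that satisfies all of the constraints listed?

Satisfiable

One satisfying assignment is a1 = 7, a2 = 7, a3 = 5, a4 = 6, a5 = 8, a6 = 3.
For the less obvious constraints — constraint 3: a1 + a4 = 13; constraint 4: a6 + a1 = 10; constraint 5: a1 - a6 = 4 — and the others hold by inspection.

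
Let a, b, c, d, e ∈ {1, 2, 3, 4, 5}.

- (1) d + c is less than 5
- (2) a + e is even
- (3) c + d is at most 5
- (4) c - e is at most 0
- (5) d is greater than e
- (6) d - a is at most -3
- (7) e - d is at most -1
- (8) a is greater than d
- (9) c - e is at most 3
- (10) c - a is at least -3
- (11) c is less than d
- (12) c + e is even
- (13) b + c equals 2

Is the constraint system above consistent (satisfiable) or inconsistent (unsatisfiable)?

Unsatisfiable

Constraints 4, 6, 7, and 10 give d − e ≥ 1, e − c ≥ 0, c − a ≥ -3, a − d ≥ 3.
Adding all 4 inequalities: the left sides telescope to 0, and the right sides sum to 1 + 0 + (-3) + 3 = 1. So 0 ≥ 1, which is false.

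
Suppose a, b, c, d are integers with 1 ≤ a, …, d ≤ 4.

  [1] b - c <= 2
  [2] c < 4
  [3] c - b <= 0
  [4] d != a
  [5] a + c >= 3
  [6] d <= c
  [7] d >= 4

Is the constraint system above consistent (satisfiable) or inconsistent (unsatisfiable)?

Unsatisfiable

From constraints 6 and 7: c ≥ d and d ≥ 4, so c ≥ 4. From constraint 2: c ≤ 3. But 3 < 4, so no value of c works.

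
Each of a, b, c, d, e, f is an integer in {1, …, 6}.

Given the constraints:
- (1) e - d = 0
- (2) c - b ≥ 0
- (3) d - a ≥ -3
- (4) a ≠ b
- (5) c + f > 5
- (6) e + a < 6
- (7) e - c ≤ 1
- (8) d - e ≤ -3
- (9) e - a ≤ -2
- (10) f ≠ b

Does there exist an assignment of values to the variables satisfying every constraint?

Unsatisfiable

Constraints 3, 8, and 9 give a − e ≥ 2, e − d ≥ 3, d − a ≥ -3.
Adding all 3 inequalities: the left sides telescope to 0, and the right sides sum to 2 + 3 + (-3) = 2. So 0 ≥ 2, which is false.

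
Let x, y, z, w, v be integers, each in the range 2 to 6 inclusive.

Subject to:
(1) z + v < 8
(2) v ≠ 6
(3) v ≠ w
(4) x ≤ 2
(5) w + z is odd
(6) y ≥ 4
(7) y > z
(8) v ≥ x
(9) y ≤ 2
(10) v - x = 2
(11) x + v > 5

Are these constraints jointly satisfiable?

Unsatisfiable

From constraint 6: y ≥ 4. From constraint 9: y ≤ 2. But 2 < 4, so no value of y works.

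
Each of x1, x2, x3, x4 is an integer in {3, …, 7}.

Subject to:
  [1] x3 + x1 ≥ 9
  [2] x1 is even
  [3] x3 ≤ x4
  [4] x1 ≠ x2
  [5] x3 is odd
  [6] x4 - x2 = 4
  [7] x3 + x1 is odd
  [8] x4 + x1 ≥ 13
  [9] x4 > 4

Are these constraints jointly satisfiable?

Take x1 = 6, x2 = 3, x3 = 5, x4 = 7. Then constraint 1: x3 + x1 = 11; constraint 6: x4 - x2 = 4; constraint 8: x4 + x1 = 13, and every other listed constraint is also met.

Satisfiable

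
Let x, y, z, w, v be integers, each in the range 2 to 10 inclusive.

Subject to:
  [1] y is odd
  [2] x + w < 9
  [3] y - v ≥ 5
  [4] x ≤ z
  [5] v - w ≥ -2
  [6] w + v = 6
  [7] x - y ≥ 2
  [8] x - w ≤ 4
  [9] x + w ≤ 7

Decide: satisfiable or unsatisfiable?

Unsatisfiable

Constraints 3, 5, 7, and 8 give v − w ≥ -2, w − x ≥ -4, x − y ≥ 2, y − v ≥ 5.
Adding all 4 inequalities: the left sides telescope to 0, and the right sides sum to (-2) + (-4) + 2 + 5 = 1. So 0 ≥ 1, which is false.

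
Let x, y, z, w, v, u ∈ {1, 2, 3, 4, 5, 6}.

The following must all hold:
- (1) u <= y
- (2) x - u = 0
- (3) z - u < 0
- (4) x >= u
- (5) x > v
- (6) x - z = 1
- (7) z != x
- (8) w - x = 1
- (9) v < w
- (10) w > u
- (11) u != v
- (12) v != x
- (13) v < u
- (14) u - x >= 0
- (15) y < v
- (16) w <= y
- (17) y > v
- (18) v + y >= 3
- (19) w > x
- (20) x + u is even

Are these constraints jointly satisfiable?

Unsatisfiable

Constraints 5, 10, 14, 15, and 16 give y < v, v < x, x ≤ u, u < w, w ≤ y. Chaining: y < v < x ≤ u < w ≤ y, which forces y < y — impossible.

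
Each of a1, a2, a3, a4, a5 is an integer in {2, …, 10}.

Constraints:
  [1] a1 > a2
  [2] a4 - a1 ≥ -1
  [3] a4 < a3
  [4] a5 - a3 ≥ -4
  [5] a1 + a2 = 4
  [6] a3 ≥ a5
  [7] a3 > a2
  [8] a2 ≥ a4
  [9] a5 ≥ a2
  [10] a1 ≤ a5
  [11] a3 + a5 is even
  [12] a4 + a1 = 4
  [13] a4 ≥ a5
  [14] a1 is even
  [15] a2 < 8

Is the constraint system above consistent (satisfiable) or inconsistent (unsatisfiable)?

Constraints 1, 8, 10, and 13 give a5 ≤ a4, a4 ≤ a2, a2 < a1, a1 ≤ a5. Chaining: a5 ≤ a4 ≤ a2 < a1 ≤ a5, which forces a5 < a5 — impossible.

Unsatisfiable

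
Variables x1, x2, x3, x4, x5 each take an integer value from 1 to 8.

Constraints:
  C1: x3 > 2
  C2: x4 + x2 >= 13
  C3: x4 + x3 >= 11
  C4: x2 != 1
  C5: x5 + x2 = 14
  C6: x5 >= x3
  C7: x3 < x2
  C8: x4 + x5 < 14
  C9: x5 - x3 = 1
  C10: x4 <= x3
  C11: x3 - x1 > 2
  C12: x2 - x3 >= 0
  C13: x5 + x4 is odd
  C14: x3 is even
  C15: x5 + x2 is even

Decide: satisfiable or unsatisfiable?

Satisfiable

Setting (x1, x2, x3, x4, x5) = (1, 7, 6, 6, 7) satisfies everything: constraint 2: x4 + x2 = 13; constraint 3: x4 + x3 = 12; constraint 5: x5 + x2 = 14, and the others follow.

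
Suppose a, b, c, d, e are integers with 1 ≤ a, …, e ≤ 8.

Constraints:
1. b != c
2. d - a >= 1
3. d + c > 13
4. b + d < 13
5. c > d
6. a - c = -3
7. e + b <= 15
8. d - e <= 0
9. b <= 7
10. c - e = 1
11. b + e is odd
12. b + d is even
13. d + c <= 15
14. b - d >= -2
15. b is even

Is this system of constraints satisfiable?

Satisfiable

Take a = 5, b = 6, c = 8, d = 6, e = 7. Then constraint 2: d - a = 1; constraint 3: d + c = 14, and every other listed constraint is also met.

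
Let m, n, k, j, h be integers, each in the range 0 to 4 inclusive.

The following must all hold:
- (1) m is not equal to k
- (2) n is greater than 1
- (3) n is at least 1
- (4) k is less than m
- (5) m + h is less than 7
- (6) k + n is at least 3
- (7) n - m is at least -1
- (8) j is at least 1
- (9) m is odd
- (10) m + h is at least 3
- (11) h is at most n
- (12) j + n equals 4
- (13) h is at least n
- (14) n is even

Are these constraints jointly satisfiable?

Try m = 3, n = 2, k = 1, j = 2, h = 2.
Check constraint 5: m + h = 5; constraint 6: k + n = 3; constraint 7: n - m = -1. The remaining constraints are straightforward to verify.

Satisfiable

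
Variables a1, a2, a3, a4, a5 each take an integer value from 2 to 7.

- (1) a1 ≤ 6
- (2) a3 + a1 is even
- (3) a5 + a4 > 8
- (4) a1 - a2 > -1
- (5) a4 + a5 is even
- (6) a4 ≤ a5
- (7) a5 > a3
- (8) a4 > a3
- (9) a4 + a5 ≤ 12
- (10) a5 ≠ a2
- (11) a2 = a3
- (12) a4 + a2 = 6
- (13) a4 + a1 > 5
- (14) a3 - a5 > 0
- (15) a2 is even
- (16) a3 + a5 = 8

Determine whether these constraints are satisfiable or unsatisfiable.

Constraints 6, 8, and 14 give a4 ≤ a5, a5 < a3, a3 < a4. Chaining: a4 ≤ a5 < a3 < a4, which forces a4 < a4 — impossible.

Unsatisfiable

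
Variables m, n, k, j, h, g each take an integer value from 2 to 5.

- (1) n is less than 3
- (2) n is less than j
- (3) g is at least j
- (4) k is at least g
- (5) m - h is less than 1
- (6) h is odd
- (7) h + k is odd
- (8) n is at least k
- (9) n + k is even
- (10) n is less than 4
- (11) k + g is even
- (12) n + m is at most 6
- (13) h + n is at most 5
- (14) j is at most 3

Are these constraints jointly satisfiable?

Unsatisfiable

Constraints 2, 3, 4, and 8 give n < j, j ≤ g, g ≤ k, k ≤ n. Chaining: n < j ≤ g ≤ k ≤ n, which forces n < n — impossible.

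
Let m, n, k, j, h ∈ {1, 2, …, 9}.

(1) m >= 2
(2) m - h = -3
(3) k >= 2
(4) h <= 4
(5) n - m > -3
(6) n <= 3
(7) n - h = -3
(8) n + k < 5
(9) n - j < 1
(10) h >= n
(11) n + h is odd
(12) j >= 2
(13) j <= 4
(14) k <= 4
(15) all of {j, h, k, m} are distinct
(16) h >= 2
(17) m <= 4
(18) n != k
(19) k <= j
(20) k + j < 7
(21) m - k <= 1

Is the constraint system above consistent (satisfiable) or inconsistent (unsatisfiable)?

Unsatisfiable

Constraints 1, 3, 4, 12, 13, 14, 16, and 17 confine each of j, h, k, m to the 3 values {2, …, 4}.
Constraint 15 requires all 4 of them to be distinct, but only 3 values are available — impossible by the pigeonhole principle.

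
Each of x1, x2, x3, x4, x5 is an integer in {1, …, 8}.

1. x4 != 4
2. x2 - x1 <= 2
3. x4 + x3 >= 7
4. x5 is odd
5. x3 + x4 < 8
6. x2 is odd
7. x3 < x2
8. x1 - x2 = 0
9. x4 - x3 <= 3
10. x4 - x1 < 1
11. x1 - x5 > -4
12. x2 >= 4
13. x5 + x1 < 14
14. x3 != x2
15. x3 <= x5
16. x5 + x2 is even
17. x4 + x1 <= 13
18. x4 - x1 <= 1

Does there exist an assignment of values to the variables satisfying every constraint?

Satisfiable

The assignment x1 = 5, x2 = 5, x3 = 2, x4 = 5, x5 = 7 works:
  constraint 2 holds since x2 - x1 = 0.
  constraint 3 holds since x4 + x3 = 7.
  constraint 5 holds since x3 + x4 = 7.
The rest check out directly.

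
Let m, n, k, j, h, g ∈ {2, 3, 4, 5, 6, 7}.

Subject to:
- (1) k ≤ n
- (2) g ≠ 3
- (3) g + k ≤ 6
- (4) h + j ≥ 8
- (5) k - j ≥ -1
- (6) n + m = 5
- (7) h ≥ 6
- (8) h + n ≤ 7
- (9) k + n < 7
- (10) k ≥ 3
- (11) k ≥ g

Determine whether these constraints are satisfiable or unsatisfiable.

From constraint 7: h ≥ 6. From constraints 1 and 10: n ≥ k ≥ 3. Hence h + n ≥ 9. But constraint 8 requires h + n ≤ 7, and 7 < 9. Contradiction.

Unsatisfiable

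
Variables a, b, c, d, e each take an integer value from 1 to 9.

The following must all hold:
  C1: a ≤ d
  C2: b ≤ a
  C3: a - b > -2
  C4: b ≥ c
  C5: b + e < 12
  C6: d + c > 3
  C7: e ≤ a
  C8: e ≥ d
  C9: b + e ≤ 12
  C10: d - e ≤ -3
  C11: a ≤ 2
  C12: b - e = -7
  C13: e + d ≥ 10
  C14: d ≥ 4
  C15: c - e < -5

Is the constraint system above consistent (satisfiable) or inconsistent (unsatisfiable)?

Unsatisfiable

From constraints 8 and 14: e ≥ d and d ≥ 4, so e ≥ 4. From constraints 7 and 11: e ≤ a and a ≤ 2, so e ≤ 2. But 2 < 4, so no value of e works.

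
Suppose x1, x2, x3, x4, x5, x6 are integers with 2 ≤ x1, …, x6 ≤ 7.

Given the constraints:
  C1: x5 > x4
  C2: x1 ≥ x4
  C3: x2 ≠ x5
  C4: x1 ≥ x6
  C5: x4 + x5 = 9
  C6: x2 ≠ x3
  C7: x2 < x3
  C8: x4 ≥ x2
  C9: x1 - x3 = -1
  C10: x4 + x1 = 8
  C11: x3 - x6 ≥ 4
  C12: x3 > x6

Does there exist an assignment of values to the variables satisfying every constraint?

Satisfiable

Take x1 = 5, x2 = 2, x3 = 6, x4 = 3, x5 = 6, x6 = 2. Then constraint 5: x4 + x5 = 9; constraint 9: x1 - x3 = -1, and every other listed constraint is also met.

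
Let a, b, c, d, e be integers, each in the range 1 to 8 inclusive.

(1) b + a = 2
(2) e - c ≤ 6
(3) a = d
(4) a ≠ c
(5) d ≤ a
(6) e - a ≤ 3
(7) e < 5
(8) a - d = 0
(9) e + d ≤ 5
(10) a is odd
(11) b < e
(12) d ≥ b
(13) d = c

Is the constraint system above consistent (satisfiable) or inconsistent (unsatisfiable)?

Unsatisfiable

From constraints 3 and 13, a = d = c, so a = c. But constraint 4 says a ≠ c. Contradiction.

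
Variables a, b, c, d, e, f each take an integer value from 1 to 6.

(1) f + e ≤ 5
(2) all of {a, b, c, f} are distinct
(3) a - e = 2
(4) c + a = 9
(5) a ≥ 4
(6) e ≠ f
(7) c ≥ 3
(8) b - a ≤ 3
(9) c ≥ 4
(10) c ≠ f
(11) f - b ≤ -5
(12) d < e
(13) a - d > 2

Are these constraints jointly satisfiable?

Setting (a, b, c, d, e, f) = (4, 6, 5, 1, 2, 1) satisfies everything: constraint 1: f + e = 3; constraint 3: a - e = 2, and the others follow.

Satisfiable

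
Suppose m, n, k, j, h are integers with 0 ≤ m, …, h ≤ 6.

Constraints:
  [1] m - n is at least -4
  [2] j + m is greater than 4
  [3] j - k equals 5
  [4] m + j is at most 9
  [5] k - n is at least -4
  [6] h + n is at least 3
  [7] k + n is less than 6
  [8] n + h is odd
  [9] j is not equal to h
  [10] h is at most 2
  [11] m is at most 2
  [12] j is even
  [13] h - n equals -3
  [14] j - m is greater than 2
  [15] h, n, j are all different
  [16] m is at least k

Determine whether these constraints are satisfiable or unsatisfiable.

The assignment m = 1, n = 3, k = 1, j = 6, h = 0 works:
  constraint 1 holds since m - n = -2.
  constraint 2 holds since j + m = 7.
The rest check out directly.

Satisfiable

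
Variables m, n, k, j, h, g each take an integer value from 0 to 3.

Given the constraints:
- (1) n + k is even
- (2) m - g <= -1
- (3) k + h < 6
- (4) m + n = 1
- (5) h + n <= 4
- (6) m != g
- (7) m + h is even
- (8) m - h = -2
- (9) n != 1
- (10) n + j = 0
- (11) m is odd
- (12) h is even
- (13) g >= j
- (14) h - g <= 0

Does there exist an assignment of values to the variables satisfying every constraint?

Unsatisfiable

Constraint 11 makes m odd and constraint 12 makes h even, so m + h must be odd. Constraint 7 says m + h is even — contradiction.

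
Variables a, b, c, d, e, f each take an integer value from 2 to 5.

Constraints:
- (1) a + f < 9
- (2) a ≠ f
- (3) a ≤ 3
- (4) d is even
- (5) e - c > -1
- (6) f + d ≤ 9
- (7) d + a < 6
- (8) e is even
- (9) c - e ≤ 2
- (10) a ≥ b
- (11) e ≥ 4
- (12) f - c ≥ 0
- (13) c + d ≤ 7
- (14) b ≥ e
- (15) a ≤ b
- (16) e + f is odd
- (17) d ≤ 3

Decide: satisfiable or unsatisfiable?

From constraints 11 and 14: b ≥ e and e ≥ 4, so b ≥ 4. From constraints 3 and 10: b ≤ a and a ≤ 3, so b ≤ 3. But 3 < 4, so no value of b works.

Unsatisfiable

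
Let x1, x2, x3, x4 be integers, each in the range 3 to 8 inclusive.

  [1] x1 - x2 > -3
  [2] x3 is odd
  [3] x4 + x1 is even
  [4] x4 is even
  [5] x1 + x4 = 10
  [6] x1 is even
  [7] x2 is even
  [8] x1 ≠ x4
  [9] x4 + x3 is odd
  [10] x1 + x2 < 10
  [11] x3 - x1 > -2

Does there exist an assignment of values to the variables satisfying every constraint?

The assignment x1 = 4, x2 = 4, x3 = 3, x4 = 6 works:
  constraint 1 holds since x1 - x2 = 0.
  constraint 5 holds since x1 + x4 = 10.
  constraint 10 holds since x1 + x2 = 8.
The rest check out directly.

Satisfiable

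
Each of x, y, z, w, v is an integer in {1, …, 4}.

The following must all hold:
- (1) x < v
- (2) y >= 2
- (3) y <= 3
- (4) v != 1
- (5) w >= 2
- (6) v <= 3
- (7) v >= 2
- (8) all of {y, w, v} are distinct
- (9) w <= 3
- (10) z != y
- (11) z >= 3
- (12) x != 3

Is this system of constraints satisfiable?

Unsatisfiable

Constraints 2, 3, 5, 6, 7, and 9 confine each of y, w, v to the 2 values {2, 3}.
Constraint 8 requires all 3 of them to be distinct, but only 2 values are available — impossible by the pigeonhole principle.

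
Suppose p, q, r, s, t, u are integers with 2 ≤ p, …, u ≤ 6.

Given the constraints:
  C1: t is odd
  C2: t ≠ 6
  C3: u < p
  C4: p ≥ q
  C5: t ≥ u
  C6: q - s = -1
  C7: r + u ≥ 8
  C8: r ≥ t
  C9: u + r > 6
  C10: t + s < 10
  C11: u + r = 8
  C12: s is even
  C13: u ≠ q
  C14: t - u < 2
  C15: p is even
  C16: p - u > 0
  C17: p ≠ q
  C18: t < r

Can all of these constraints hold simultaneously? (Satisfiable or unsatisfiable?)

Satisfiable

Take p = 4, q = 3, r = 6, s = 4, t = 3, u = 2. Then constraint 6: q - s = -1; constraint 7: r + u = 8; constraint 9: u + r = 8, and every other listed constraint is also met.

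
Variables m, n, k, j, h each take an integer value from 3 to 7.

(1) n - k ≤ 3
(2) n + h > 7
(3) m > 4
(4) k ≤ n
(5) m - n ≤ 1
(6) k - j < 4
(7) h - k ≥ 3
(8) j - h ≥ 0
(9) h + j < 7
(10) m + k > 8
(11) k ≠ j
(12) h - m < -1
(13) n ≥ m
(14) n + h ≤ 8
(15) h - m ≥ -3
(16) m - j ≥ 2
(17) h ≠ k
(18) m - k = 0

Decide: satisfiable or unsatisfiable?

Unsatisfiable

Constraints 1, 5, 7, 8, and 16 give k − n ≥ -3, n − m ≥ -1, m − j ≥ 2, j − h ≥ 0, h − k ≥ 3.
Adding all 5 inequalities: the left sides telescope to 0, and the right sides sum to (-3) + (-1) + 2 + 0 + 3 = 1. So 0 ≥ 1, which is false.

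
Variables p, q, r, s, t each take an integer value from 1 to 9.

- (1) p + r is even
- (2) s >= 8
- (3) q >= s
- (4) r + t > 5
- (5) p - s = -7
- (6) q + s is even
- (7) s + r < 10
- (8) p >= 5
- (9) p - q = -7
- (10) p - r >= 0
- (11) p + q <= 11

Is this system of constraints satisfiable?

From constraint 8: p ≥ 5. From constraints 2 and 3: q ≥ s ≥ 8. Hence p + q ≥ 13. But constraint 11 requires p + q ≤ 11, and 11 < 13. Contradiction.

Unsatisfiable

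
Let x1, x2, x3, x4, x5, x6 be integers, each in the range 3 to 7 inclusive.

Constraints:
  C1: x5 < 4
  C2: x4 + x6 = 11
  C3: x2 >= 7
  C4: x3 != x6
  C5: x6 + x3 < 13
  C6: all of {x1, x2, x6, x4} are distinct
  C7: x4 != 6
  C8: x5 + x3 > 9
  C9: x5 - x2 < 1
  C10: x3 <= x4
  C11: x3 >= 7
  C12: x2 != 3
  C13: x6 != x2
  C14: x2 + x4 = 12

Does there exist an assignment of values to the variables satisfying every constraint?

Unsatisfiable

From constraint 3: x2 ≥ 7. From constraints 10 and 11: x4 ≥ x3 ≥ 7. Hence x2 + x4 ≥ 14. But constraint 14 requires x2 + x4 = 12, and 12 < 14. Contradiction.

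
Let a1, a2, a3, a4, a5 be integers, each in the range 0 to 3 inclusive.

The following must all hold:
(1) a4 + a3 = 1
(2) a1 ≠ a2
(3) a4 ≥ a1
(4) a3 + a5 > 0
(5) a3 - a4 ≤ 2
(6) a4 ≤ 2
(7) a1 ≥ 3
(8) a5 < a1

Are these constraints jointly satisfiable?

From constraints 3 and 7: a4 ≥ a1 and a1 ≥ 3, so a4 ≥ 3. From constraint 6: a4 ≤ 2. But 2 < 3, so no value of a4 works.

Unsatisfiable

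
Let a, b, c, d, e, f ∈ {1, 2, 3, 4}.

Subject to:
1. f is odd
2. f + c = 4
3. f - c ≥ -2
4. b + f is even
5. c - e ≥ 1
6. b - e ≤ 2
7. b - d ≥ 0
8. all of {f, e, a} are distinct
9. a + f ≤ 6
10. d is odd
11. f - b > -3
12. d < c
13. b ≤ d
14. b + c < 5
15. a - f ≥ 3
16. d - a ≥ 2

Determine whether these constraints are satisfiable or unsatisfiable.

Unsatisfiable

Constraints 3, 5, 6, 7, 15, and 16 give f − c ≥ -2, c − e ≥ 1, e − b ≥ -2, b − d ≥ 0, d − a ≥ 2, a − f ≥ 3.
Adding all 6 inequalities: the left sides telescope to 0, and the right sides sum to (-2) + 1 + (-2) + 0 + 2 + 3 = 2. So 0 ≥ 2, which is false.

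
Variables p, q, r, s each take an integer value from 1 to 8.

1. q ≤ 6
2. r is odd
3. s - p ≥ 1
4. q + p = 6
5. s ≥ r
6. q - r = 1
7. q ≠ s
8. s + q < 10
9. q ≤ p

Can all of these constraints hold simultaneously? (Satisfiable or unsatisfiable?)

Satisfiable

The assignment p = 4, q = 2, r = 1, s = 6 works:
  constraint 3 holds since s - p = 2.
  constraint 4 holds since q + p = 6.
The rest check out directly.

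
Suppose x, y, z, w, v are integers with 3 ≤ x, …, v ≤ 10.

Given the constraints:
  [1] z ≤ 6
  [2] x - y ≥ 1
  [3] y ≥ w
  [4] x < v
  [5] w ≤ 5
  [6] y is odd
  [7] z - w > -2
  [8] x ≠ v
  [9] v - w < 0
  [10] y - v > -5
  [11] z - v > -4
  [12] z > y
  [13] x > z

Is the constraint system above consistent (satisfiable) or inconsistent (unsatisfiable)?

Constraints 3, 4, 9, 12, and 13 give v < w, w ≤ y, y < z, z < x, x < v. Chaining: v < w ≤ y < z < x < v, which forces v < v — impossible.

Unsatisfiable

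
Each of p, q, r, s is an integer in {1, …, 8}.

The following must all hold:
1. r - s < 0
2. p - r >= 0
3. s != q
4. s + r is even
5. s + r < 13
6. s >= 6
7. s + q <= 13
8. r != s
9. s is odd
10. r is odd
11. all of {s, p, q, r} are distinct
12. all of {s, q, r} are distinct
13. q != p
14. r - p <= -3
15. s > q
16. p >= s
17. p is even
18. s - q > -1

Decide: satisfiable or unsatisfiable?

Try p = 8, q = 6, r = 5, s = 7.
Check constraint 1: r - s = -2; constraint 2: p - r = 3. The remaining constraints are straightforward to verify.

Satisfiable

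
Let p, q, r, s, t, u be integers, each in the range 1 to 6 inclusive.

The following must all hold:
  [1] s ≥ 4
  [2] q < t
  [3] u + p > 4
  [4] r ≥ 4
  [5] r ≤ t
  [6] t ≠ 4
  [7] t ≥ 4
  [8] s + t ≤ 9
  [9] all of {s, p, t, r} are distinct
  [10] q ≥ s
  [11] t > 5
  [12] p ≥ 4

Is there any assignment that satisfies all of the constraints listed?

Unsatisfiable

Constraints 1, 4, 7, and 12 confine each of s, p, t, r to the 3 values {4, …, 6} (the domain already gives each ≤ 6).
Constraint 9 requires all 4 of them to be distinct, but only 3 values are available — impossible by the pigeonhole principle.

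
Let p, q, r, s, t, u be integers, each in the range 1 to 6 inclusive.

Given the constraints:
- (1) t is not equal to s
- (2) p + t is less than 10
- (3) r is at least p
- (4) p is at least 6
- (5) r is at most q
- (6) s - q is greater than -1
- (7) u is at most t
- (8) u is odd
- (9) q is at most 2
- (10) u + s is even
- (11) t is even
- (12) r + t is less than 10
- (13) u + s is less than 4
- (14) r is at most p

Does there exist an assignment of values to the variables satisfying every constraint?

Unsatisfiable

From constraints 3 and 4: r ≥ p and p ≥ 6, so r ≥ 6. From constraints 5 and 9: r ≤ q and q ≤ 2, so r ≤ 2. But 2 < 6, so no value of r works.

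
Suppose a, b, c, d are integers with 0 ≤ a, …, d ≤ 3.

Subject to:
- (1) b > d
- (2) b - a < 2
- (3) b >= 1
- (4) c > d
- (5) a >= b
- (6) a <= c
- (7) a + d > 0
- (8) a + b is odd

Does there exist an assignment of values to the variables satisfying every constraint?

Satisfiable

Take a = 3, b = 2, c = 3, d = 0. Then constraint 2: b - a = -1; constraint 7: a + d = 3, and every other listed constraint is also met.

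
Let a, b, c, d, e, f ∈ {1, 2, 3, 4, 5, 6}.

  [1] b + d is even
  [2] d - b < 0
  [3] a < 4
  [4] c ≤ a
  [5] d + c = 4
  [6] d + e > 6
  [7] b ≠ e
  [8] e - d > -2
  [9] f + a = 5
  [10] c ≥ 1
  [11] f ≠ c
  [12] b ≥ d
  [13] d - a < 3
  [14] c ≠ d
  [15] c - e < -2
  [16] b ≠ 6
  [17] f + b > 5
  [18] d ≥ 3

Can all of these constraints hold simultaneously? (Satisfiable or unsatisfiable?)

Try a = 2, b = 5, c = 1, d = 3, e = 4, f = 3.
Check constraint 2: d - b = -2; constraint 5: d + c = 4; constraint 6: d + e = 7. The remaining constraints are straightforward to verify.

Satisfiable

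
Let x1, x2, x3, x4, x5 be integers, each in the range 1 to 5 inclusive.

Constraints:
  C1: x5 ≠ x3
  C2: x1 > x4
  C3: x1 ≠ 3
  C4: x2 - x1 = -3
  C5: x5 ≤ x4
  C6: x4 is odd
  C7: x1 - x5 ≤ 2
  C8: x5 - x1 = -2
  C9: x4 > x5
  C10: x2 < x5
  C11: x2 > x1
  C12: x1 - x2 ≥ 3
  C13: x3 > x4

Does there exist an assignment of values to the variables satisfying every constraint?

Unsatisfiable

Constraints 2, 9, 10, and 11 give x1 < x2, x2 < x5, x5 < x4, x4 < x1. Chaining: x1 < x2 < x5 < x4 < x1, which forces x1 < x1 — impossible.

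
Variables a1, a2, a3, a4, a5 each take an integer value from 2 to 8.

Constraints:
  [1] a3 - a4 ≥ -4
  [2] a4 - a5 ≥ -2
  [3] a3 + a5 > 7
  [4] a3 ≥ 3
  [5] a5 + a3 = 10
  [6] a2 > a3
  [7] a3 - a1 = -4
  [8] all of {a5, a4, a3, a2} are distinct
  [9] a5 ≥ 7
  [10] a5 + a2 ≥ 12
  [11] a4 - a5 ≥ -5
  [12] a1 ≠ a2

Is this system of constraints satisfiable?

Satisfiable

One satisfying assignment is a1 = 7, a2 = 8, a3 = 3, a4 = 5, a5 = 7.
For the less obvious constraints — constraint 1: a3 - a4 = -2; constraint 2: a4 - a5 = -2; constraint 3: a3 + a5 = 10 — and the others hold by inspection.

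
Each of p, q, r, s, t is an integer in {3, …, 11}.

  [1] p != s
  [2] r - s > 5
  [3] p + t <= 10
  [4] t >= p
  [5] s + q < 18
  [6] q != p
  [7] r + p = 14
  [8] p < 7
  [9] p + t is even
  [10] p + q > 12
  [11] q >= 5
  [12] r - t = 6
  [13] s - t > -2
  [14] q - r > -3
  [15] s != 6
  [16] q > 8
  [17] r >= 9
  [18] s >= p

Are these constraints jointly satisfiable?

Try p = 3, q = 11, r = 11, s = 4, t = 5.
Check constraint 2: r - s = 7; constraint 3: p + t = 8; constraint 5: s + q = 15. The remaining constraints are straightforward to verify.

Satisfiable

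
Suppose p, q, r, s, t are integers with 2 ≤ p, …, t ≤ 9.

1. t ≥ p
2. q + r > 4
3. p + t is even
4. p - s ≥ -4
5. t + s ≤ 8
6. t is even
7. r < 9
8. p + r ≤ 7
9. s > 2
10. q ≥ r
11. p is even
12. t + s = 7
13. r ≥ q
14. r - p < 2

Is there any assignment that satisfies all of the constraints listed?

The assignment p = 2, q = 3, r = 3, s = 5, t = 2 works:
  constraint 2 holds since q + r = 6.
  constraint 4 holds since p - s = -3.
  constraint 5 holds since t + s = 7.
The rest check out directly.

Satisfiable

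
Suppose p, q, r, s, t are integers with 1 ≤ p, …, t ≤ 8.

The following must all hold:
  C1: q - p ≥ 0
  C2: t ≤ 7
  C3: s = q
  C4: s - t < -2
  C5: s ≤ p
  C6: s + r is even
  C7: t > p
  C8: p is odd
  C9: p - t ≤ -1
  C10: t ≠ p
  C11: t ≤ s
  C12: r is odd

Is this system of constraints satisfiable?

Unsatisfiable

Constraints 5, 9, and 11 give t ≤ s, s ≤ p, p < t. Chaining: t ≤ s ≤ p < t, which forces t < t — impossible.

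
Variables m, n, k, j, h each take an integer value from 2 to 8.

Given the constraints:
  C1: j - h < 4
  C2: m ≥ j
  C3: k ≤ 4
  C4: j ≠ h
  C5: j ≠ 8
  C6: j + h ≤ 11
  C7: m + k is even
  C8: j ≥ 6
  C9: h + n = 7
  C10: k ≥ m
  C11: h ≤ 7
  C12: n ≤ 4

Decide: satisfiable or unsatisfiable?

Unsatisfiable

From constraints 2 and 8: m ≥ j and j ≥ 6, so m ≥ 6. From constraints 3 and 10: m ≤ k and k ≤ 4, so m ≤ 4. But 4 < 6, so no value of m works.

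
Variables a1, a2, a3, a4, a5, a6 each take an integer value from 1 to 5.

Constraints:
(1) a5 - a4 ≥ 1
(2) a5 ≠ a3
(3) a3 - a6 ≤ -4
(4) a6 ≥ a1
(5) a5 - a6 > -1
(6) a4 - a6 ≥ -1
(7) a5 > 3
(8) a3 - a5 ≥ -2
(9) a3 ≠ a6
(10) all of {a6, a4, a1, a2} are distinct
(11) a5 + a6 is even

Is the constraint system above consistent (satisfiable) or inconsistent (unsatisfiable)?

Constraints 1, 3, 6, and 8 give a3 − a5 ≥ -2, a5 − a4 ≥ 1, a4 − a6 ≥ -1, a6 − a3 ≥ 4.
Adding all 4 inequalities: the left sides telescope to 0, and the right sides sum to (-2) + 1 + (-1) + 4 = 2. So 0 ≥ 2, which is false.

Unsatisfiable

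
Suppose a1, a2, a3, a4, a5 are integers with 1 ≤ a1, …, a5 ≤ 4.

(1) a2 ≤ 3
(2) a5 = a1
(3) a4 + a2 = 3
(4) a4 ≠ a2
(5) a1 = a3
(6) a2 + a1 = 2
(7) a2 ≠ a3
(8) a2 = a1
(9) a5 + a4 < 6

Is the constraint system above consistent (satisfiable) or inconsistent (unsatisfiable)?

Unsatisfiable

From constraints 5 and 8, a2 = a1 = a3, so a2 = a3. But constraint 7 says a2 ≠ a3. Contradiction.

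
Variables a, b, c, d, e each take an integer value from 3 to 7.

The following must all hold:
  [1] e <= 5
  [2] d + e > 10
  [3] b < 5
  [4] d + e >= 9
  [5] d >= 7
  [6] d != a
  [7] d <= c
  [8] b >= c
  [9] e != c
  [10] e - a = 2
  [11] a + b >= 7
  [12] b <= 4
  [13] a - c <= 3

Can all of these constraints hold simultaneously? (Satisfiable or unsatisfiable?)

Unsatisfiable

From constraints 5 and 7: c ≥ d and d ≥ 7, so c ≥ 7. From constraints 8 and 12: c ≤ b and b ≤ 4, so c ≤ 4. But 4 < 7, so no value of c works.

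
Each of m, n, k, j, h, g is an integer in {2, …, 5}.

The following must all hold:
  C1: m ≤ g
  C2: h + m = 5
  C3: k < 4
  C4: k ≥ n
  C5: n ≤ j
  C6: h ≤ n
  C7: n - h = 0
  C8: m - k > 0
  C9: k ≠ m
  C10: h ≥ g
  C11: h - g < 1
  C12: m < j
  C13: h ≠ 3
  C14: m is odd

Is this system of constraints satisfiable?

Unsatisfiable

Constraints 1, 4, 6, 8, and 10 give m ≤ g, g ≤ h, h ≤ n, n ≤ k, k < m. Chaining: m ≤ g ≤ h ≤ n ≤ k < m, which forces m < m — impossible.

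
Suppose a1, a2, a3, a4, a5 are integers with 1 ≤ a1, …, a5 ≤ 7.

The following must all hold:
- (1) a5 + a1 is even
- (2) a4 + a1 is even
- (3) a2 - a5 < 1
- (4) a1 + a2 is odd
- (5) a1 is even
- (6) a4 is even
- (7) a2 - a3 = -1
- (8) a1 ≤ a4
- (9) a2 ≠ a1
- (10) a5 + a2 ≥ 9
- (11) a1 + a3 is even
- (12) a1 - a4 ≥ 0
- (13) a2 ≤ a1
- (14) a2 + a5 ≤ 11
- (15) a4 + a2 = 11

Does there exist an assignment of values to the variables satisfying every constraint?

Satisfiable

One satisfying assignment is a1 = 6, a2 = 5, a3 = 6, a4 = 6, a5 = 6.
For the less obvious constraints — constraint 3: a2 - a5 = -1; constraint 7: a2 - a3 = -1 — and the others hold by inspection.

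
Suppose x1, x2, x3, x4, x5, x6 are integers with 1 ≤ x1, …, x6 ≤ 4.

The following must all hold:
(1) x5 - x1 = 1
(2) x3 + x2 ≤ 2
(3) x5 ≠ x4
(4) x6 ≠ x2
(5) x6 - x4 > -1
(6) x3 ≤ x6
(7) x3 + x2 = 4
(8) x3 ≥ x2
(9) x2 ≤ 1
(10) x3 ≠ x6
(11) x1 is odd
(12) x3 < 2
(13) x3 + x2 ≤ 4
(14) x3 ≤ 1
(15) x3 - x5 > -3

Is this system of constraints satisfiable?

Unsatisfiable

From constraint 14: x3 ≤ 1. From constraint 9: x2 ≤ 1. Hence x3 + x2 ≤ 2. But constraint 7 requires x3 + x2 = 4, and 4 > 2. Contradiction.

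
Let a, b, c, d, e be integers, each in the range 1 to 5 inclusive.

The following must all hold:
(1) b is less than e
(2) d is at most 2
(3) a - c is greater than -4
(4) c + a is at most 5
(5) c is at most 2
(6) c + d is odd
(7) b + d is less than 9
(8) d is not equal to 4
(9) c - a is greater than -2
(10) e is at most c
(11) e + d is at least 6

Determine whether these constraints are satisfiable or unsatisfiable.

From constraints 5 and 10: e ≤ c ≤ 2. From constraint 2: d ≤ 2. Hence e + d ≤ 4. But constraint 11 requires e + d ≥ 6, and 6 > 4. Contradiction.

Unsatisfiable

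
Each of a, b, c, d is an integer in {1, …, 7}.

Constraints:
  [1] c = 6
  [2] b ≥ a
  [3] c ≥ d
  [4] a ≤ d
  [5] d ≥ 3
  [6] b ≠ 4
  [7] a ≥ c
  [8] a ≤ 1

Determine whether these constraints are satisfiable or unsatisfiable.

Unsatisfiable

From constraints 3 and 5: c ≥ d and d ≥ 3, so c ≥ 3. From constraints 7 and 8: c ≤ a and a ≤ 1, so c ≤ 1. But 1 < 3, so no value of c works.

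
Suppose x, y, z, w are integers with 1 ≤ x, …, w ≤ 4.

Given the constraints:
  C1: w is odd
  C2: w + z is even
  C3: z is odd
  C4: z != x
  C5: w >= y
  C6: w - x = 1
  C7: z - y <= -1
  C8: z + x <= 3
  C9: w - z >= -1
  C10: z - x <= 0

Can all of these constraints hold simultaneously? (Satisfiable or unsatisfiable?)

One satisfying assignment is x = 2, y = 2, z = 1, w = 3.
For the less obvious constraints — constraint 6: w - x = 1; constraint 7: z - y = -1; constraint 8: z + x = 3 — and the others hold by inspection.

Satisfiable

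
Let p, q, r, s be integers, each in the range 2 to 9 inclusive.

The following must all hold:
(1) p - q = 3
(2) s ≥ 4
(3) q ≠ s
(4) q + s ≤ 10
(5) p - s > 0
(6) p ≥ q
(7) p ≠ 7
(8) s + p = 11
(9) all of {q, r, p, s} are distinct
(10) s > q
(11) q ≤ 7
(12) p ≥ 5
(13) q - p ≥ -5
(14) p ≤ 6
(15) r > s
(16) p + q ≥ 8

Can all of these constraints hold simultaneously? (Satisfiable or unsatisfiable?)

Try p = 6, q = 3, r = 9, s = 5.
Check constraint 1: p - q = 3; constraint 4: q + s = 8; constraint 5: p - s = 1. The remaining constraints are straightforward to verify.

Satisfiable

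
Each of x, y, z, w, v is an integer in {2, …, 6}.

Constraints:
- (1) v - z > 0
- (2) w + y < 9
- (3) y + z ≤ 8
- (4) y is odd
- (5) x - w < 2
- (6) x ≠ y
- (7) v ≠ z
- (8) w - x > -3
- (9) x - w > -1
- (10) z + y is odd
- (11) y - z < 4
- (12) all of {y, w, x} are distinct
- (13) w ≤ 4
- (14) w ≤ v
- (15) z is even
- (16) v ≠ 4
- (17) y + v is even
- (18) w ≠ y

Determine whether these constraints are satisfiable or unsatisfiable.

Satisfiable

One satisfying assignment is x = 5, y = 3, z = 2, w = 4, v = 5.
For the less obvious constraints — constraint 1: v - z = 3; constraint 2: w + y = 7 — and the others hold by inspection.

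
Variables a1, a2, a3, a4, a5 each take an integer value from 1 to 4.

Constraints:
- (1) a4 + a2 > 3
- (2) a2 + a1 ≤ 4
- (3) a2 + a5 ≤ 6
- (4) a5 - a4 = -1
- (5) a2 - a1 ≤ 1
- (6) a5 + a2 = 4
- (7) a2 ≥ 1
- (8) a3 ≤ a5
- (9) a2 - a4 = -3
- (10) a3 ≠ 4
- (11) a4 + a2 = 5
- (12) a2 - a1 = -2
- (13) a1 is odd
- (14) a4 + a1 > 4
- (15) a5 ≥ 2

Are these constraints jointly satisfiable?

The assignment a1 = 3, a2 = 1, a3 = 1, a4 = 4, a5 = 3 works:
  constraint 1 holds since a4 + a2 = 5.
  constraint 2 holds since a2 + a1 = 4.
  constraint 3 holds since a2 + a5 = 4.
The rest check out directly.

Satisfiable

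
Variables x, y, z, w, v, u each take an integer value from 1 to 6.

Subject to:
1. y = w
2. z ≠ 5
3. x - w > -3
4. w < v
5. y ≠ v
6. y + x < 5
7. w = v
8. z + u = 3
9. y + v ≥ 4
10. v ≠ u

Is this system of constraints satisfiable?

From constraints 1 and 7, y = w = v, so y = v. But constraint 5 says y ≠ v. Contradiction.

Unsatisfiable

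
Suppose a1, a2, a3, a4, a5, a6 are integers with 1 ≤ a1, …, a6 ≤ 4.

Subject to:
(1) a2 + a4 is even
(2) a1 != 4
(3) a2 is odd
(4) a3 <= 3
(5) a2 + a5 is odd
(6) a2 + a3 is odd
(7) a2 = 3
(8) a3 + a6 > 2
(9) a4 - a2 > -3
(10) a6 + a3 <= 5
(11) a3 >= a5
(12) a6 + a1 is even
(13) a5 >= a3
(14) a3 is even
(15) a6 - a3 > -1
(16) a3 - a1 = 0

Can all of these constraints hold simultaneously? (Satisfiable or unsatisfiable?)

Satisfiable

Try a1 = 2, a2 = 3, a3 = 2, a4 = 1, a5 = 2, a6 = 2.
Check constraint 8: a3 + a6 = 4; constraint 9: a4 - a2 = -2; constraint 10: a6 + a3 = 4. The remaining constraints are straightforward to verify.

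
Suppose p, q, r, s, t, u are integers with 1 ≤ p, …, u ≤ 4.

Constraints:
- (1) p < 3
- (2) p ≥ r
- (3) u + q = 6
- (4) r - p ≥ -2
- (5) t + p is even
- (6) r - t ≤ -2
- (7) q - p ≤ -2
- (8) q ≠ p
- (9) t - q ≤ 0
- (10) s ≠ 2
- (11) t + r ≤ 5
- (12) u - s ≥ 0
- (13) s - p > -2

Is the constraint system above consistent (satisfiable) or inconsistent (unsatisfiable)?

Unsatisfiable

Constraints 4, 6, 7, and 9 give r − p ≥ -2, p − q ≥ 2, q − t ≥ 0, t − r ≥ 2.
Adding all 4 inequalities: the left sides telescope to 0, and the right sides sum to (-2) + 2 + 0 + 2 = 2. So 0 ≥ 2, which is false.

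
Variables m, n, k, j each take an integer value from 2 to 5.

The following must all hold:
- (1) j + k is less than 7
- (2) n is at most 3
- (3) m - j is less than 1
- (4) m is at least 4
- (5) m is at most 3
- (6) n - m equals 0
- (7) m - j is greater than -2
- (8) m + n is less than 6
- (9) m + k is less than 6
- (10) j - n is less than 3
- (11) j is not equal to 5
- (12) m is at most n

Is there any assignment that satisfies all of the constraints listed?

From constraints 4 and 12: n ≥ m and m ≥ 4, so n ≥ 4. From constraint 2: n ≤ 3. But 3 < 4, so no value of n works.

Unsatisfiable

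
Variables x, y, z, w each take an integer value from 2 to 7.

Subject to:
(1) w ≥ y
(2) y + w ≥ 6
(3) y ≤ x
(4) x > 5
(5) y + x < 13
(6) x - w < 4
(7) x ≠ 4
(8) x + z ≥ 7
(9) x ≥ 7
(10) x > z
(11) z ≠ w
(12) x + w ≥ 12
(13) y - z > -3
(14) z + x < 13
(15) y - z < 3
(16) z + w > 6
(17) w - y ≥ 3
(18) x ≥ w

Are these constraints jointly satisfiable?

One satisfying assignment is x = 7, y = 3, z = 3, w = 6.
For the less obvious constraints — constraint 2: y + w = 9; constraint 5: y + x = 10 — and the others hold by inspection.

Satisfiable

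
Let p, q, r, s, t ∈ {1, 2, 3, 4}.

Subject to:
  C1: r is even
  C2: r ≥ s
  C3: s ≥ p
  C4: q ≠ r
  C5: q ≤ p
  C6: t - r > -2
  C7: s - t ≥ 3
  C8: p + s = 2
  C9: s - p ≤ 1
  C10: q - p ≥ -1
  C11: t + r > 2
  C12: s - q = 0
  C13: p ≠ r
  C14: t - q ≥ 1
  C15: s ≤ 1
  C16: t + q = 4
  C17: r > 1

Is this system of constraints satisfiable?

Constraints 7, 9, 10, and 14 give t − q ≥ 1, q − p ≥ -1, p − s ≥ -1, s − t ≥ 3.
Adding all 4 inequalities: the left sides telescope to 0, and the right sides sum to 1 + (-1) + (-1) + 3 = 2. So 0 ≥ 2, which is false.

Unsatisfiable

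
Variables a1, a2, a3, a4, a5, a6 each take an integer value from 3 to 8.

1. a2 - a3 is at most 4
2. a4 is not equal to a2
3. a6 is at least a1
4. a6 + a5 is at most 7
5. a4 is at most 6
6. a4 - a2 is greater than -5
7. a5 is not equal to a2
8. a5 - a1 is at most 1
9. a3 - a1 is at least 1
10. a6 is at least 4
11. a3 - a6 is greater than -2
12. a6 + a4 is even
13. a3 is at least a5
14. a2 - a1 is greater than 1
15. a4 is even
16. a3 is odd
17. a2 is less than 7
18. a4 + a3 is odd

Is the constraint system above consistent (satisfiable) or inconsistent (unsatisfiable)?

The assignment a1 = 4, a2 = 6, a3 = 5, a4 = 4, a5 = 3, a6 = 4 works:
  constraint 1 holds since a2 - a3 = 1.
  constraint 4 holds since a6 + a5 = 7.
The rest check out directly.

Satisfiable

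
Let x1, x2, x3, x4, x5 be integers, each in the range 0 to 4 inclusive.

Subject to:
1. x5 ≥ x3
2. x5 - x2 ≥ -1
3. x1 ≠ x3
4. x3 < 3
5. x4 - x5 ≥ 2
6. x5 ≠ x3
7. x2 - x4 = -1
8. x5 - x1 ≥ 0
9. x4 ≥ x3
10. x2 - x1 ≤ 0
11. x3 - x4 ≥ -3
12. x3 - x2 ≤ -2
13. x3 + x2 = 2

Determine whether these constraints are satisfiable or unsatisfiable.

Constraints 5, 8, 10, 11, and 12 give x2 − x3 ≥ 2, x3 − x4 ≥ -3, x4 − x5 ≥ 2, x5 − x1 ≥ 0, x1 − x2 ≥ 0.
Adding all 5 inequalities: the left sides telescope to 0, and the right sides sum to 2 + (-3) + 2 + 0 + 0 = 1. So 0 ≥ 1, which is false.

Unsatisfiable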